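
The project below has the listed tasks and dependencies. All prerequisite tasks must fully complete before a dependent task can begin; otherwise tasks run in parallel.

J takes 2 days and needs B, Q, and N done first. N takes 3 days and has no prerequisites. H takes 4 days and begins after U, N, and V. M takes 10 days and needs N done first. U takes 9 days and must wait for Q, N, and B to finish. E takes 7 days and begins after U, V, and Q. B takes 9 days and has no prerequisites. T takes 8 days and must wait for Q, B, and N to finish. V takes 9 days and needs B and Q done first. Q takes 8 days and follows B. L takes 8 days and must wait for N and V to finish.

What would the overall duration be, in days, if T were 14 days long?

As given, the longest chain is B→Q→V→L = 9+8+9+8 = 34, so the finish is 34 days.
T has 9 days of float (longest path through it is 25).
The critical path is still B→Q→V→L; finish is now 34 days.

34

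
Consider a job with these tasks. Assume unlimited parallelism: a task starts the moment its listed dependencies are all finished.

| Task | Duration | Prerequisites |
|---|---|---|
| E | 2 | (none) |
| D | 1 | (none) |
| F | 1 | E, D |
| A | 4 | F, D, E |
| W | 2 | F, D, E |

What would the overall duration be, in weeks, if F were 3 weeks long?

9

The binding path is E→F→A = 2+1+4 = 7; finish at 7 weeks.
F is on the critical path; changing it to 3 makes that path 9 weeks.
No other chain overtakes it, so the finish is 9 weeks.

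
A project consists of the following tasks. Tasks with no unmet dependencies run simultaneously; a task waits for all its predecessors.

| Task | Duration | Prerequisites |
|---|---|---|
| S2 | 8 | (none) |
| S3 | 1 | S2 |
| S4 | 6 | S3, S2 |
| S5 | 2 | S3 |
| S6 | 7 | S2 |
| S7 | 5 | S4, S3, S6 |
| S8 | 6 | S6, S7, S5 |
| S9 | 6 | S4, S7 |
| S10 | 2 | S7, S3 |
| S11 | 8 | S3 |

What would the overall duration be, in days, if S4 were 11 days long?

31

The binding path is S2→S3→S4→S7→S8 = 8+1+6+5+6 = 26; finish at 26 days.
S4 lies on that path, so at 11 days the path becomes 31 days.
No other chain overtakes it, so the finish is 31 days.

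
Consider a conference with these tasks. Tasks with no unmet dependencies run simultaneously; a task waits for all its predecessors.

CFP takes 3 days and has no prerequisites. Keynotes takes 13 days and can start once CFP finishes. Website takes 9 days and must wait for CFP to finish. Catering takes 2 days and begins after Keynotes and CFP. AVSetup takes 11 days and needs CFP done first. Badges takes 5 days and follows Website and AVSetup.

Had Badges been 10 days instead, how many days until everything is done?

24

Critical path before the change: CFP→AVSetup→Badges = 3+11+5 = 19 giving 19 days.
Badges lies on that path, so at 10 days the path becomes 24 days.
The critical path is still CFP→AVSetup→Badges; finish is now 24 days.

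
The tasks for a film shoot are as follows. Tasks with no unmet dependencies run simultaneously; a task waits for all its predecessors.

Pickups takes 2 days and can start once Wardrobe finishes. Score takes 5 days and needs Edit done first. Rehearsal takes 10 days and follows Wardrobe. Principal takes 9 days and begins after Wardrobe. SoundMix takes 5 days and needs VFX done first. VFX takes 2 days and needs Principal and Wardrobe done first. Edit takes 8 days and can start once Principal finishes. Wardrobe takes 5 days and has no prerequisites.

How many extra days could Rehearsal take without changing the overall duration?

The longest chain is Wardrobe→Principal→Edit→Score = 5+9+8+5 = 27; overall finish 27 days.
The longest chain containing Rehearsal totals 15 days.
So Rehearsal can slip 27 − 15 = 12 days.

12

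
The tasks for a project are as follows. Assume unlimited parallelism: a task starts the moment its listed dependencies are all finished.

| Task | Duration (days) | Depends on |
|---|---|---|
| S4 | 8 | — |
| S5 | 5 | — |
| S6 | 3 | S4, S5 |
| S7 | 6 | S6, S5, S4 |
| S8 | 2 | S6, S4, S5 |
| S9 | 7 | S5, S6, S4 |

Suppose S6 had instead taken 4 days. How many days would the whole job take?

19

Actual critical path: S4→S6→S9 = 8+3+7 = 18 ⇒ 18 days.
S6 is on the critical path; changing it to 4 makes that path 19 days.
That remains the longest chain; total 19 days.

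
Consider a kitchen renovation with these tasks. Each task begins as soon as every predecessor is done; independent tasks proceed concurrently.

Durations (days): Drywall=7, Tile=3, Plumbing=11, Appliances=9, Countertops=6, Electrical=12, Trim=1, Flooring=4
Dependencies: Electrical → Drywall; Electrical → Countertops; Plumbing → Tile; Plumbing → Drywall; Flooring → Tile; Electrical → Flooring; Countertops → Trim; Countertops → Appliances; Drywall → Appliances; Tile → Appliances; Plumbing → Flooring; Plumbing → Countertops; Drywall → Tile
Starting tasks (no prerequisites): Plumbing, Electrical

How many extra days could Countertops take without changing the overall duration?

The longest chain is Electrical→Drywall→Tile→Appliances = 12+7+3+9 = 31; overall finish 31 days.
The longest chain containing Countertops totals 27 days.
So Countertops can slip 22 − 18 = 4 days.

4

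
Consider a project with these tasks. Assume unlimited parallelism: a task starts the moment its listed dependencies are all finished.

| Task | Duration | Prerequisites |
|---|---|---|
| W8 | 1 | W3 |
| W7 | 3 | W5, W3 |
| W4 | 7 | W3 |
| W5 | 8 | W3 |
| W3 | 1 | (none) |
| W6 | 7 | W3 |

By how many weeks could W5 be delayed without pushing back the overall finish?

0

Critical path: W3→W5→W7 = 1+8+3 = 12, so the finish is 12 weeks.
Longest path through W5: 12 weeks (earliest finish 9, latest finish 9).
Slack of W5 = 1 − 1 = 0 weeks.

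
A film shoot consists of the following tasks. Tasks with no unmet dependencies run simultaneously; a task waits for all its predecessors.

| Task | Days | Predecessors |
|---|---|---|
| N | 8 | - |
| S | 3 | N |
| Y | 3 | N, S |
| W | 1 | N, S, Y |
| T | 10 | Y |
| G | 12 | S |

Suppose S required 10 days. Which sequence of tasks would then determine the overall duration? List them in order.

N, S, Y, T

As given, the longest chain is N→S→Y→T = 8+3+3+10 = 24, so the finish is 24 days.
S is on the critical path; changing it to 10 makes that path 31 days.
The critical path is still N→S→Y→T; finish is now 31 days.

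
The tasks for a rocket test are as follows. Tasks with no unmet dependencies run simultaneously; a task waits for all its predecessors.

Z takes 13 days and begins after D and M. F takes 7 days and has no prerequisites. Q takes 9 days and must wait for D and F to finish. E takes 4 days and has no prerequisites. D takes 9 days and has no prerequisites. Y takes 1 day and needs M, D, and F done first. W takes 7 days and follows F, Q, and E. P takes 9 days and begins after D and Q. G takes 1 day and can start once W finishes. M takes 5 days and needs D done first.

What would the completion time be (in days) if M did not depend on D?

27

Before: longest chain D→M→Z = 9+5+13 = 27, finish 27.
Without D→M, M's earliest start moves from 9 to 0.
The longest chain is now D→Q→P = 9+9+9 = 27, so the project takes 27 days.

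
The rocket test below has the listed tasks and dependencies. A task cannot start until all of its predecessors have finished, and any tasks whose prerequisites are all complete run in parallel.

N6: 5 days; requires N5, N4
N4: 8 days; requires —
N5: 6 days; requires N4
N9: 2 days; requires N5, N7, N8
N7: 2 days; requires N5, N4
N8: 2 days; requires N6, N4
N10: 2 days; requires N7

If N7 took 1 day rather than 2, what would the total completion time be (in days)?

The binding path is N4→N5→N6→N8→N9 = 8+6+5+2+2 = 23; finish at 23 days.
N7 is off the critical path — its longest chain is 18 days, giving 5 of slack.
The critical path is still N4→N5→N6→N8→N9; finish is now 23 days.

23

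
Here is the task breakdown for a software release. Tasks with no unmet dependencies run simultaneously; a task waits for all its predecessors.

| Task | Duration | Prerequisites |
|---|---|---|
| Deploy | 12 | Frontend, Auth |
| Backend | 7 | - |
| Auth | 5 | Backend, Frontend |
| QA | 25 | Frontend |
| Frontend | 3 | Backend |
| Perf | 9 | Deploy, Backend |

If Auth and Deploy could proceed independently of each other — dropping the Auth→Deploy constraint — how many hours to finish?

Before: longest chain Backend→Frontend→Auth→Deploy→Perf = 7+3+5+12+9 = 36, finish 36.
Without Auth→Deploy, Deploy's earliest start moves from 15 to 10.
The longest chain is now Backend→Frontend→QA = 7+3+25 = 35, so the job takes 35 hours.

35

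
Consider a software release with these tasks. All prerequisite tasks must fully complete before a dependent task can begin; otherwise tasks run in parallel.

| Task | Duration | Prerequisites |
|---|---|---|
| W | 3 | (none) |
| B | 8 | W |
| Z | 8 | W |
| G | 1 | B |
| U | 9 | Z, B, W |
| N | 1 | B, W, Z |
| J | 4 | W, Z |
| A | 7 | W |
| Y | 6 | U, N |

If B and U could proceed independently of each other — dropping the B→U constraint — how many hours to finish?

Original critical path: W→B→U→Y = 3+8+9+6 = 26 ⇒ 26 hours.
Dropping B→U doesn't change U's earliest start (11); another predecessor still binds.
The longest chain is now W→Z→U→Y = 3+8+9+6 = 26, so the software release takes 26 hours.

26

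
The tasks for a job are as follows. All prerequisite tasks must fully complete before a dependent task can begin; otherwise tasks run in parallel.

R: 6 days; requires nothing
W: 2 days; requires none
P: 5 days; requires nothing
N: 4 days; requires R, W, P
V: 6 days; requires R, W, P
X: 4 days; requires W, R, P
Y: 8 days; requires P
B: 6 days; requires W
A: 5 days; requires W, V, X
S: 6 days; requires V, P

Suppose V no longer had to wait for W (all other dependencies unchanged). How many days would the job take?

With the dependency in place, R→V→S = 6+6+6 = 18 sets the finish at 18 days.
Dropping W→V doesn't change V's earliest start (6); another predecessor still binds.
New critical path: R→V→S = 6+6+6 = 18 ⇒ 18 days.

18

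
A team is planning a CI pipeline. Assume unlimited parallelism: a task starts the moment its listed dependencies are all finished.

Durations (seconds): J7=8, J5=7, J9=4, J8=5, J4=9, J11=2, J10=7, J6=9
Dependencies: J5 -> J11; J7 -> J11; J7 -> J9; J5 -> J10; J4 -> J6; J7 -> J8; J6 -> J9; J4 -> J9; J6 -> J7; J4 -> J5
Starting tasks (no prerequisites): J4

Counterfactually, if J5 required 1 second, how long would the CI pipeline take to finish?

Baseline: J4→J6→J7→J8 = 9+9+8+5 = 31 → 31 seconds.
J5 has 8 seconds of float (longest path through it is 23).
That remains the longest chain; total 31 seconds.

31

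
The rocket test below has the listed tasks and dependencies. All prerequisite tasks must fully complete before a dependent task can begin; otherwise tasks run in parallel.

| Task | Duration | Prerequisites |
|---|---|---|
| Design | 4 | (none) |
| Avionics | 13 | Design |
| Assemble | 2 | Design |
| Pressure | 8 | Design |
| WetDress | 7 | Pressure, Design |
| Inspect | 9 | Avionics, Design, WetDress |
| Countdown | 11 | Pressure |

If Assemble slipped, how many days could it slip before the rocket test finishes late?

The longest chain is Design→Pressure→WetDress→Inspect = 4+8+7+9 = 28; overall finish 28 days.
Longest path through Assemble: 6 days (earliest finish 6, latest finish 28).
Float = 28 − 6 = 22.

22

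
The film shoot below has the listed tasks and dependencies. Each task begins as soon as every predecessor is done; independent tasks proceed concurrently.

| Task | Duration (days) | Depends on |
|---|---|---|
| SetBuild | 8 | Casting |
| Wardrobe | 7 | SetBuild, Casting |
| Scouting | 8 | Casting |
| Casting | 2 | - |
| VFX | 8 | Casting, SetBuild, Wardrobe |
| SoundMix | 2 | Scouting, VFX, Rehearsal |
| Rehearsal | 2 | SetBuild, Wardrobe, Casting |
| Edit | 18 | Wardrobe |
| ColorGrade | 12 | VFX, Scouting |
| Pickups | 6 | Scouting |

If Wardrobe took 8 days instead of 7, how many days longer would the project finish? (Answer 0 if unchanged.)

1

Actual critical path: Casting→SetBuild→Wardrobe→VFX→ColorGrade = 2+8+7+8+12 = 37 ⇒ 37 days.
Wardrobe is on the critical path; changing it to 8 makes that path 38 days.
That remains the longest chain; total 38 days.
Change in finish: 38 − 37 = +1 days.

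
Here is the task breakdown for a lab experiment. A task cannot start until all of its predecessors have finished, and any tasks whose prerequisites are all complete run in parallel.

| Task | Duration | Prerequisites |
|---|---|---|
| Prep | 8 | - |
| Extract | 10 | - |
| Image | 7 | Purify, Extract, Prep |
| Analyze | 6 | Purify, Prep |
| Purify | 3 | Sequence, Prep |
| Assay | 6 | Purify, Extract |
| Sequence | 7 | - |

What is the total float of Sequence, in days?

The longest chain is Prep→Purify→Image = 8+3+7 = 18; overall finish 18 days.
Sequence finishes as early as 7 and must finish by 8.
Slack of Sequence = 1 − 0 = 1 day.

1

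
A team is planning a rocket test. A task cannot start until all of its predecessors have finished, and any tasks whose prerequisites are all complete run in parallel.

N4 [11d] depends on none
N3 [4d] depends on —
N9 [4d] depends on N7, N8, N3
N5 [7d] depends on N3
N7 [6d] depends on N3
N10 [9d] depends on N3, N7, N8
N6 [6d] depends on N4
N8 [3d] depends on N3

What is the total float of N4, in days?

The longest chain is N3→N7→N10 = 4+6+9 = 19; overall finish 19 days.
The longest chain containing N4 totals 17 days.
Float = 19 − 17 = 2.

2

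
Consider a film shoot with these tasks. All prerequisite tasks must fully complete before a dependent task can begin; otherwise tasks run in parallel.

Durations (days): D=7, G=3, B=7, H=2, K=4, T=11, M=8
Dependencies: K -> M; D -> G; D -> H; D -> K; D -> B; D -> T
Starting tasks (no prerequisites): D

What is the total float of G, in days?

D→K→M = 7+4+8 = 19 sets the makespan at 19 days.
G finishes as early as 10 and must finish by 19.
Slack of G = 16 − 7 = 9 days.

9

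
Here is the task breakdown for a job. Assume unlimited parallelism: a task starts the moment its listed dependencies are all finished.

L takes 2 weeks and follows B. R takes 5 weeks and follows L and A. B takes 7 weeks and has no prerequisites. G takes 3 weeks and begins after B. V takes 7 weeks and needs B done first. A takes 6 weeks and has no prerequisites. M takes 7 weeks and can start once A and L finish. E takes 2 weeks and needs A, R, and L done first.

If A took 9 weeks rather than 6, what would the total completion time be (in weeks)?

16

As given, the longest chain is B→L→R→E = 7+2+5+2 = 16, so the finish is 16 weeks.
The longest path through A is only 13 weeks, so A has float 3.
New critical path: A→R→E = 9+5+2 = 16 ⇒ 16 weeks.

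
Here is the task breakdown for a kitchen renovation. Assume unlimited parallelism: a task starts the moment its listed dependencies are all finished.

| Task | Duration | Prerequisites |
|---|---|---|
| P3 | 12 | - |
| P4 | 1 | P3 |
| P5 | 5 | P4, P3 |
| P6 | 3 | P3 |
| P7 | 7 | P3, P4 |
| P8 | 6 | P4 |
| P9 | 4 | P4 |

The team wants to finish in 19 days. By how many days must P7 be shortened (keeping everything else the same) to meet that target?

Current finish: 20 days; target: 19.
P7 is on every critical path, so each day cut from P7 cuts the finish by one (this holds down to a finish of 19).
Need 20 − 19 = 1 day off P7 → P7 becomes 6 days, finish becomes 19.

1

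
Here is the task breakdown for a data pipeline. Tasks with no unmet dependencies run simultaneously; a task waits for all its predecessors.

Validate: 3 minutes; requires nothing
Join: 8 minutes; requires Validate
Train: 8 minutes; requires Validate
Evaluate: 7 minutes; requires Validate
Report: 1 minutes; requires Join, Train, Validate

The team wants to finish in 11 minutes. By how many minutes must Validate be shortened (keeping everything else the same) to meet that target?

Current finish: 12 minutes; target: 11.
Validate is on every critical path, so each minute cut from Validate cuts the finish by one (this holds down to a finish of 10).
Need 12 − 11 = 1 minute off Validate → Validate becomes 2 minutes, finish becomes 11.

1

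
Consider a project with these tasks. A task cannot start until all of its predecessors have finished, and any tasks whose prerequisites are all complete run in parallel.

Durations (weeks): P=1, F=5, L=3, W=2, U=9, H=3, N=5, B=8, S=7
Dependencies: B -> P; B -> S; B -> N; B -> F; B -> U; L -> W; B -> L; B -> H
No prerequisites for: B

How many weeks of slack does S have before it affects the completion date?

2

Critical path: B→U = 8+9 = 17, so the finish is 17 weeks.
Longest path through S: 15 weeks (earliest finish 15, latest finish 17).
So S can slip 17 − 15 = 2 weeks.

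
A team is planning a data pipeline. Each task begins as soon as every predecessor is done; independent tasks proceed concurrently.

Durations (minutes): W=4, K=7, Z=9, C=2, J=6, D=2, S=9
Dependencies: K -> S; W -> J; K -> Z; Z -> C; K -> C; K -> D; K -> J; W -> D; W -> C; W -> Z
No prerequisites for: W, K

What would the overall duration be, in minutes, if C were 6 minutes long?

22

Critical path before the change: K→Z→C = 7+9+2 = 18 giving 18 minutes.
Since C is critical, the +4 change carries straight to that chain (now 22 minutes).
No other chain overtakes it, so the finish is 22 minutes.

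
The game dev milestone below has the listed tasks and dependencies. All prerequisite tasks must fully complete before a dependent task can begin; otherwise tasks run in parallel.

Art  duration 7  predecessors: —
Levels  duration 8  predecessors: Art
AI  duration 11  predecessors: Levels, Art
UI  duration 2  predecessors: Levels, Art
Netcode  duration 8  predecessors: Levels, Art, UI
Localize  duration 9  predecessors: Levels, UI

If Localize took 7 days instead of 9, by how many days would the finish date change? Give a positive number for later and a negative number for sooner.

0

Baseline: Art→Levels→UI→Localize = 7+8+2+9 = 26 → 26 days.
Localize is on the critical path; changing it to 7 makes that path 24 days.
The binding chain switches to Art→Levels→AI = 7+8+11 = 26; finish 26 days.
Change in finish: 26 − 26 = +0 days.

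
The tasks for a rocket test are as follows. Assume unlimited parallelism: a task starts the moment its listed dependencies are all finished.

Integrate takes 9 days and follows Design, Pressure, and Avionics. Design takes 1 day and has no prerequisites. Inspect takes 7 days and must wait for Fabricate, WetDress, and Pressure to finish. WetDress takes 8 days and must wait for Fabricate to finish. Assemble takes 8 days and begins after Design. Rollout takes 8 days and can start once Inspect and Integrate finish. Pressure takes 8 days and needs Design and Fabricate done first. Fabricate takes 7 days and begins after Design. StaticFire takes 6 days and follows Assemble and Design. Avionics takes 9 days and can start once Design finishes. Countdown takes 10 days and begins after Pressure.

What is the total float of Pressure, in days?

Design→Fabricate→Pressure→Integrate→Rollout = 1+7+8+9+8 = 33 sets the makespan at 33 days.
Longest path through Pressure: 33 days (earliest finish 16, latest finish 16).
So Pressure can slip 16 − 16 = 0 days.

0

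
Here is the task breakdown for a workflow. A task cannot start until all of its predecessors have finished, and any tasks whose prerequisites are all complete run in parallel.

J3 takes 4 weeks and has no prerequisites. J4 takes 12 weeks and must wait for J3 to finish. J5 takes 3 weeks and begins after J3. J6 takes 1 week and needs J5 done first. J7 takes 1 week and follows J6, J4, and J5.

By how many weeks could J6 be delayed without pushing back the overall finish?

Critical path: J3→J4→J7 = 4+12+1 = 17, so the finish is 17 weeks.
Longest path through J6: 9 weeks (earliest finish 8, latest finish 16).
So J6 can slip 16 − 8 = 8 weeks.

8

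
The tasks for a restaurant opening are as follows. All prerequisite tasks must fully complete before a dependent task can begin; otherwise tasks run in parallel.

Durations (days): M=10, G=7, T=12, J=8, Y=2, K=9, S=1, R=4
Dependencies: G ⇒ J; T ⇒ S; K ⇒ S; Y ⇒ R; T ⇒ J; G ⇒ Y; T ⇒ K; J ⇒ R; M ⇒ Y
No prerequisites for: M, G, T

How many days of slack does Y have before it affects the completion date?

8

T→J→R = 12+8+4 = 24 sets the makespan at 24 days.
Longest path through Y: 16 days (earliest finish 12, latest finish 20).
Slack of Y = 18 − 10 = 8 days.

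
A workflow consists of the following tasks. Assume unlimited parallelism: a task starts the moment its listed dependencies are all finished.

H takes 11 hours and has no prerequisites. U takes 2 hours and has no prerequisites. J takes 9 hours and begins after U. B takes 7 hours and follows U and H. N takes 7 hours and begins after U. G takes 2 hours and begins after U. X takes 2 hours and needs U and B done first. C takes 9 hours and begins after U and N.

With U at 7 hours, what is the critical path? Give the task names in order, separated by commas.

U, N, C

Critical path before the change: H→B→X = 11+7+2 = 20 giving 20 hours.
U is off the critical path — its longest chain is 18 hours, giving 2 of slack.
Now U→N→C = 7+7+9 = 23 is longest, so the finish becomes 23 hours.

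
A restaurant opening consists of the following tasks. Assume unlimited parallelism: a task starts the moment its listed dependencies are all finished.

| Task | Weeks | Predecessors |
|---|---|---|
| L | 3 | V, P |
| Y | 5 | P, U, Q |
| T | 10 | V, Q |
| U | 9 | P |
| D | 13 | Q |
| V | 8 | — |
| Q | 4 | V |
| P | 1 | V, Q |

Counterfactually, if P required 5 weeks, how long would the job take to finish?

31

Baseline: V→Q→P→U→Y = 8+4+1+9+5 = 27 → 27 weeks.
P lies on that path, so at 5 weeks the path becomes 31 weeks.
No other chain overtakes it, so the finish is 31 weeks.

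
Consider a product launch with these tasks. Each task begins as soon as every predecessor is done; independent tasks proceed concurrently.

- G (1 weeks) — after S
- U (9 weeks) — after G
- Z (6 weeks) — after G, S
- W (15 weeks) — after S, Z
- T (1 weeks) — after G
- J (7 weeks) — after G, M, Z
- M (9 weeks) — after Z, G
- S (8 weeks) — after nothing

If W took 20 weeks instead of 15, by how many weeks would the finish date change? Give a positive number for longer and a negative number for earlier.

4

Baseline: S→G→Z→M→J = 8+1+6+9+7 = 31 → 31 weeks.
W has 1 week of float (longest path through it is 30).
Now S→G→Z→W = 8+1+6+20 = 35 is longest, so the finish becomes 35 weeks.
Change in finish: 35 − 31 = +4 weeks.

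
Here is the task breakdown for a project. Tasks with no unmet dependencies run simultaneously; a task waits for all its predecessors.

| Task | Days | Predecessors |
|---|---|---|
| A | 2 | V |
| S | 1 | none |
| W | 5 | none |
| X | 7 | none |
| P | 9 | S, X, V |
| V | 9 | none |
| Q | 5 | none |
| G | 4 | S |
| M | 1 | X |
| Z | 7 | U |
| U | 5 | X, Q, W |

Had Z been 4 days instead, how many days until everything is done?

Critical path before the change: X→U→Z = 7+5+7 = 19 giving 19 days.
Z is on the critical path; changing it to 4 makes that path 16 days.
The binding chain switches to V→P = 9+9 = 18; finish 18 days.

18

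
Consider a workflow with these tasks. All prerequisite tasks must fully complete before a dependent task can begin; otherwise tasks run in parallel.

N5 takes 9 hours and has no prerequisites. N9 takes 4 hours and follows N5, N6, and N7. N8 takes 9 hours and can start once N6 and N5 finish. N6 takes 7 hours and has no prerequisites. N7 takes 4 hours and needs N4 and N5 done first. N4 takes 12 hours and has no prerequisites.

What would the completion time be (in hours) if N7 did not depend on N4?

18

Before: longest chain N4→N7→N9 = 12+4+4 = 20, finish 20.
Without N4→N7, N7's earliest start moves from 12 to 9.
New critical path: N5→N8 = 9+9 = 18 ⇒ 18 hours.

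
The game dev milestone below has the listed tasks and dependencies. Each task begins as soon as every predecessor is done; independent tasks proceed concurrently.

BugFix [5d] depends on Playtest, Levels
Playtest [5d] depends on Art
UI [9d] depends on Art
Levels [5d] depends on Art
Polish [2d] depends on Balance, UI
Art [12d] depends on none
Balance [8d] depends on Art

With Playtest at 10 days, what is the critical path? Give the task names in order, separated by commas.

The binding path is Art→UI→Polish = 12+9+2 = 23; finish at 23 days.
Playtest has 1 day of float (longest path through it is 22).
Now Art→Playtest→BugFix = 12+10+5 = 27 is longest, so the finish becomes 27 days.

Art, Playtest, BugFix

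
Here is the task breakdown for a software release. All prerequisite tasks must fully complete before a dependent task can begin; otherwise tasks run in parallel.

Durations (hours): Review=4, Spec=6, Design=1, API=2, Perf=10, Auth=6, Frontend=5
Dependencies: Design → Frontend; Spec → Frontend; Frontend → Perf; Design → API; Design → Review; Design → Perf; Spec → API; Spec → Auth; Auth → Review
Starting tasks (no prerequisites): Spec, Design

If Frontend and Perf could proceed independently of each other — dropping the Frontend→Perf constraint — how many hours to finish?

16

Original critical path: Spec→Frontend→Perf = 6+5+10 = 21 ⇒ 21 hours.
Without Frontend→Perf, Perf's earliest start moves from 11 to 1.
The longest chain is now Spec→Auth→Review = 6+6+4 = 16, so the project takes 16 hours.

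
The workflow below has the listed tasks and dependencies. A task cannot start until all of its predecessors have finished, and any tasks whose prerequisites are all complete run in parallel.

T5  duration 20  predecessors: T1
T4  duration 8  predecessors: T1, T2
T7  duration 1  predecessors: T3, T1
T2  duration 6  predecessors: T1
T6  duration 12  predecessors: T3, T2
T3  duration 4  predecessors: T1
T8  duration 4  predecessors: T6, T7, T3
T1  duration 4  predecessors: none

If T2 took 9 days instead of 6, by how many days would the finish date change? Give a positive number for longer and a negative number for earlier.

Actual critical path: T1→T2→T6→T8 = 4+6+12+4 = 26 ⇒ 26 days.
T2 is on the critical path; changing it to 9 makes that path 29 days.
No other chain overtakes it, so the finish is 29 days.
Change in finish: 29 − 26 = +3 days.

3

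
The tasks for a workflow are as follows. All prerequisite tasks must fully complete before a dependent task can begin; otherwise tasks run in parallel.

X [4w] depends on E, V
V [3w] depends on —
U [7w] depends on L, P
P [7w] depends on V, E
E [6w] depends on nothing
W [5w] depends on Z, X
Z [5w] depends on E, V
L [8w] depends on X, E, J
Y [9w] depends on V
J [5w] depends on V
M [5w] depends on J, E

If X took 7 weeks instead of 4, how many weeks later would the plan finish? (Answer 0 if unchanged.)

As given, the longest chain is E→X→L→U = 6+4+8+7 = 25, so the finish is 25 weeks.
Since X is critical, the +3 change carries straight to that chain (now 28 weeks).
No other chain overtakes it, so the finish is 28 weeks.
Change in finish: 28 − 25 = +3 weeks.

3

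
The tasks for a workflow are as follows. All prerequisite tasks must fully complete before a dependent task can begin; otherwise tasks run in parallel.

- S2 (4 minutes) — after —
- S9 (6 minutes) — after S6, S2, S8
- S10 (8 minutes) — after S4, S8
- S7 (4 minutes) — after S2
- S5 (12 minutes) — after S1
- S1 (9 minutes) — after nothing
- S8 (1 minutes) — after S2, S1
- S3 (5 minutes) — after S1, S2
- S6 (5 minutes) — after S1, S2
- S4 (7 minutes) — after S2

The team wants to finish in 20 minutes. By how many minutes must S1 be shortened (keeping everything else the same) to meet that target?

Current finish: 21 minutes; target: 20.
S1 is on every critical path, so each minute cut from S1 cuts the finish by one (this holds down to a finish of 19).
Need 21 − 20 = 1 minute off S1 → S1 becomes 8 minutes, finish becomes 20.

1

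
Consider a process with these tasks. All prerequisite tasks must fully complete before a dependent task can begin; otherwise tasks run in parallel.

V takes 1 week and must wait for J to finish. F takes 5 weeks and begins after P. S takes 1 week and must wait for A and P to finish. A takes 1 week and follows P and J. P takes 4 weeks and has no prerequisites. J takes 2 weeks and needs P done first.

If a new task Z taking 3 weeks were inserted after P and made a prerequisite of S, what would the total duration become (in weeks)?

9

Originally the job takes 9 weeks.
With Z inserted, S now waits for max(A, P, Z).
New critical path: P→F = 4+5 = 9 ⇒ 9 weeks.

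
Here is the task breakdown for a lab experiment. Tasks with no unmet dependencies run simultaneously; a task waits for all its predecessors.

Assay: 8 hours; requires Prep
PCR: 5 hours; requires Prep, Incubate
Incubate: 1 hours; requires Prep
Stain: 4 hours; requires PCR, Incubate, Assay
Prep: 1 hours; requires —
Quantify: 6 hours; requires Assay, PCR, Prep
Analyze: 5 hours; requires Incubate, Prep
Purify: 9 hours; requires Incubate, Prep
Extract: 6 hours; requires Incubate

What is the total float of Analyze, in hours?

8

The longest chain is Prep→Assay→Quantify = 1+8+6 = 15; overall finish 15 hours.
Analyze finishes as early as 7 and must finish by 15.
Float = 15 − 7 = 8.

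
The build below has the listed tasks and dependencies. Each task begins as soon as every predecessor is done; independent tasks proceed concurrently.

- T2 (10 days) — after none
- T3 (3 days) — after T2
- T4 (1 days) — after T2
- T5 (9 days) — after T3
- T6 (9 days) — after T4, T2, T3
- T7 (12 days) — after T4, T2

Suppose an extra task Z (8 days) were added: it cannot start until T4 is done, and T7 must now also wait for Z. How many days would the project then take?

31

Originally the project takes 23 days.
With Z inserted, T7 now waits for max(T4, T2, Z).
New critical path: T2→T4→Z→T7 = 10+1+8+12 = 31 ⇒ 31 days.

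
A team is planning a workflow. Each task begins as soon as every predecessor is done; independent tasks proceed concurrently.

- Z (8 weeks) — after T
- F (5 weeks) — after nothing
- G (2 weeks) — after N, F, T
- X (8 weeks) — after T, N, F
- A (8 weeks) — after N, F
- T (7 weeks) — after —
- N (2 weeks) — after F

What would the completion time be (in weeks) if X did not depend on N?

Before: longest chain T→X = 7+8 = 15, finish 15.
Dropping N→X doesn't change X's earliest start (7); another predecessor still binds.
After: T→X = 7+8 = 15 → 15 weeks.

15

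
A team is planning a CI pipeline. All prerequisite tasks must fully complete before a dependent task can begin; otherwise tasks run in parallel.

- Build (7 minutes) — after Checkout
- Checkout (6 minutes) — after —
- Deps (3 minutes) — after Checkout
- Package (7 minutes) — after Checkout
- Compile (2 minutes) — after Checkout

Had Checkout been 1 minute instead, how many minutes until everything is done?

8

As given, the longest chain is Checkout→Build = 6+7 = 13, so the finish is 13 minutes.
Checkout is on the critical path; changing it to 1 makes that path 8 minutes.
That remains the longest chain; total 8 minutes.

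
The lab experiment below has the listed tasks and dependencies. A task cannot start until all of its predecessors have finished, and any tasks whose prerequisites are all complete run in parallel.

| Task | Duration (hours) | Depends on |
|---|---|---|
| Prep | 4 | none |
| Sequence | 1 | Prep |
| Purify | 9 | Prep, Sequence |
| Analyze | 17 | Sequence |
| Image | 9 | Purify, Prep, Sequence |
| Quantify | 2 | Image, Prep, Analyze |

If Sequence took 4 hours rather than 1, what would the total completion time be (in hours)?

The binding path is Prep→Sequence→Purify→Image→Quantify = 4+1+9+9+2 = 25; finish at 25 hours.
Sequence is on the critical path; changing it to 4 makes that path 28 hours.
The critical path is still Prep→Sequence→Purify→Image→Quantify; finish is now 28 hours.

28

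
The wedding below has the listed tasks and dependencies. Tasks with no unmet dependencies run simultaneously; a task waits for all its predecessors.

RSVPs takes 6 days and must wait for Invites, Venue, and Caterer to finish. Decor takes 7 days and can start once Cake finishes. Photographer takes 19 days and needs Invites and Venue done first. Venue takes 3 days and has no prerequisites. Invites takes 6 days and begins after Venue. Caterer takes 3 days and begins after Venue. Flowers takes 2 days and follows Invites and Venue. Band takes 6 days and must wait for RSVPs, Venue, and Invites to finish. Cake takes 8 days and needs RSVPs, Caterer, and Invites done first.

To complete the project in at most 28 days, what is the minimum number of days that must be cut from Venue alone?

Current finish: 30 days; target: 28.
Venue is on every critical path, so each day cut from Venue cuts the finish by one (this holds down to a finish of 28).
Need 30 − 28 = 2 days off Venue → Venue becomes 1 day, finish becomes 28.

2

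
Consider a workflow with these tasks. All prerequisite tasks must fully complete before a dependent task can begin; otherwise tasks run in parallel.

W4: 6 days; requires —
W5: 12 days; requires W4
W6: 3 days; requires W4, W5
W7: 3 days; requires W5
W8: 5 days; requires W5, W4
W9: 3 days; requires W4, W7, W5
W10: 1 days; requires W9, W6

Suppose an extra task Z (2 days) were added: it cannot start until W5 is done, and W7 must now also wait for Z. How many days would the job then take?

Originally the job takes 25 days.
With Z inserted, W7 now waits for max(W5, Z).
New critical path: W4→W5→Z→W7→W9→W10 = 6+12+2+3+3+1 = 27 ⇒ 27 days.

27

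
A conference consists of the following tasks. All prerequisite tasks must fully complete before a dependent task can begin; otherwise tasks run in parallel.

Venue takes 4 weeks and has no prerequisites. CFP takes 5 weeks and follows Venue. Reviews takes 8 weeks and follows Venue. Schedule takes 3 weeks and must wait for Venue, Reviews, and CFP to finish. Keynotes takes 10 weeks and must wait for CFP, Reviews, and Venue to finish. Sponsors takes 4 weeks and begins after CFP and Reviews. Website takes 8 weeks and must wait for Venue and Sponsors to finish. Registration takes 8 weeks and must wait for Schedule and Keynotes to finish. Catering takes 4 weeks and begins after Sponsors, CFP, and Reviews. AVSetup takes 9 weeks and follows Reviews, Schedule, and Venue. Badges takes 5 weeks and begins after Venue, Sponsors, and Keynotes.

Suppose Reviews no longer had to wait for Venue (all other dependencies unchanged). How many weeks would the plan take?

Original critical path: Venue→Reviews→Keynotes→Registration = 4+8+10+8 = 30 ⇒ 30 weeks.
Without Venue→Reviews, Reviews's earliest start moves from 4 to 0.
The longest chain is now Venue→CFP→Keynotes→Registration = 4+5+10+8 = 27, so the plan takes 27 weeks.

27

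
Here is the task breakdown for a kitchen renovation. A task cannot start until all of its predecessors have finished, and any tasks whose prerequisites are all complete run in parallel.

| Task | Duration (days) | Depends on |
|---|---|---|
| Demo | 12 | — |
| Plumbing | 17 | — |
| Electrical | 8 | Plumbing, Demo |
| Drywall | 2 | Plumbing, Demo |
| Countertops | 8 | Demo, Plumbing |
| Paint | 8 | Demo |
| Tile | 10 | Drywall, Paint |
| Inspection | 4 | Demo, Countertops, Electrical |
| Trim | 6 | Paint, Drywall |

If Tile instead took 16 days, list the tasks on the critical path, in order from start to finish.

As given, the longest chain is Demo→Paint→Tile = 12+8+10 = 30, so the finish is 30 days.
Since Tile is critical, the +6 change carries straight to that chain (now 36 days).
That remains the longest chain; total 36 days.

Demo, Paint, Tile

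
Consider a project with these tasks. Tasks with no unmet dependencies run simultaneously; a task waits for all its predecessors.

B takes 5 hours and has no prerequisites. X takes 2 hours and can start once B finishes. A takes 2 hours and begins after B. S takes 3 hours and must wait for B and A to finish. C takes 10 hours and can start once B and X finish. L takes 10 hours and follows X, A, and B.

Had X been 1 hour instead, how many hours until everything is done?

17

Baseline: B→X→C = 5+2+10 = 17 → 17 hours.
X lies on that path, so at 1 hour the path becomes 16 hours.
Now B→A→L = 5+2+10 = 17 is longest, so the finish becomes 17 hours.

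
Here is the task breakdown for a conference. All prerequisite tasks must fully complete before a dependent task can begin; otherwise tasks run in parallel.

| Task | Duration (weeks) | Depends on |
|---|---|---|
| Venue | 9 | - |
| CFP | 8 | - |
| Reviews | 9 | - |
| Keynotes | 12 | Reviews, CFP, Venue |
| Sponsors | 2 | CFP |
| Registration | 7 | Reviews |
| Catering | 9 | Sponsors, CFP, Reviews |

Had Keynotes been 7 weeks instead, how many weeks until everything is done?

As given, the longest chain is Venue→Keynotes = 9+12 = 21, so the finish is 21 weeks.
Keynotes lies on that path, so at 7 weeks the path becomes 16 weeks.
New critical path: CFP→Sponsors→Catering = 8+2+9 = 19 ⇒ 19 weeks.

19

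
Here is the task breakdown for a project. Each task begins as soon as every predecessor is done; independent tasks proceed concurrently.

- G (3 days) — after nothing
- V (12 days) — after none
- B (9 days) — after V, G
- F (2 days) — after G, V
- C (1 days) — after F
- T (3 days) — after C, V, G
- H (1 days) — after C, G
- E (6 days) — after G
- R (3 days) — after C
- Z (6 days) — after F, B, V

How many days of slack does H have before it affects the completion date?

The longest chain is V→B→Z = 12+9+6 = 27; overall finish 27 days.
H finishes as early as 16 and must finish by 27.
Float = 27 − 16 = 11.

11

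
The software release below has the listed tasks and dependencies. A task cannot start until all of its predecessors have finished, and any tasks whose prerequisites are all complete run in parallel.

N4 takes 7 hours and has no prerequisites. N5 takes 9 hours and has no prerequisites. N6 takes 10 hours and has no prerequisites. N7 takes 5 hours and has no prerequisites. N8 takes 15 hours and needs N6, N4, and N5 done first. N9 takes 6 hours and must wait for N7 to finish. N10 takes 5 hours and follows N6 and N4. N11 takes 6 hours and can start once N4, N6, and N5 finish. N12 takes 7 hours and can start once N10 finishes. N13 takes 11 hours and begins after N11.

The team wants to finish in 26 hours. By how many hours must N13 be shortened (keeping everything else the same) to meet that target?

1

Current finish: 27 hours; target: 26.
N13 is on every critical path, so each hour cut from N13 cuts the finish by one (this holds down to a finish of 25).
Need 27 − 26 = 1 hour off N13 → N13 becomes 10 hours, finish becomes 26.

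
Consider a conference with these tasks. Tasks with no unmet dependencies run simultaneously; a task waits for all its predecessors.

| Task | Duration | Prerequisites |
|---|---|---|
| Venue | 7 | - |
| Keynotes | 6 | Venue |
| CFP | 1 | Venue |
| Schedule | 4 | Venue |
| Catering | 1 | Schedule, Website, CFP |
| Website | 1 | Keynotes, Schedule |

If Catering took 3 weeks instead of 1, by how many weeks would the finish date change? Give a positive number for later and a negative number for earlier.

2

Actual critical path: Venue→Keynotes→Website→Catering = 7+6+1+1 = 15 ⇒ 15 weeks.
Catering is on the critical path; changing it to 3 makes that path 17 weeks.
The critical path is still Venue→Keynotes→Website→Catering; finish is now 17 weeks.
Change in finish: 17 − 15 = +2 weeks.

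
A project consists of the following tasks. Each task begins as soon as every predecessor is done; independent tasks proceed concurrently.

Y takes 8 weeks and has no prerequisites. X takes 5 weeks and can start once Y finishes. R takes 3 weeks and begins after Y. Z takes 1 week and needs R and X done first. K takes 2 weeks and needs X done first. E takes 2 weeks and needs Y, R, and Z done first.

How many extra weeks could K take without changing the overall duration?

Critical path: Y→X→Z→E = 8+5+1+2 = 16, so the finish is 16 weeks.
K finishes as early as 15 and must finish by 16.
Float = 16 − 15 = 1.

1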